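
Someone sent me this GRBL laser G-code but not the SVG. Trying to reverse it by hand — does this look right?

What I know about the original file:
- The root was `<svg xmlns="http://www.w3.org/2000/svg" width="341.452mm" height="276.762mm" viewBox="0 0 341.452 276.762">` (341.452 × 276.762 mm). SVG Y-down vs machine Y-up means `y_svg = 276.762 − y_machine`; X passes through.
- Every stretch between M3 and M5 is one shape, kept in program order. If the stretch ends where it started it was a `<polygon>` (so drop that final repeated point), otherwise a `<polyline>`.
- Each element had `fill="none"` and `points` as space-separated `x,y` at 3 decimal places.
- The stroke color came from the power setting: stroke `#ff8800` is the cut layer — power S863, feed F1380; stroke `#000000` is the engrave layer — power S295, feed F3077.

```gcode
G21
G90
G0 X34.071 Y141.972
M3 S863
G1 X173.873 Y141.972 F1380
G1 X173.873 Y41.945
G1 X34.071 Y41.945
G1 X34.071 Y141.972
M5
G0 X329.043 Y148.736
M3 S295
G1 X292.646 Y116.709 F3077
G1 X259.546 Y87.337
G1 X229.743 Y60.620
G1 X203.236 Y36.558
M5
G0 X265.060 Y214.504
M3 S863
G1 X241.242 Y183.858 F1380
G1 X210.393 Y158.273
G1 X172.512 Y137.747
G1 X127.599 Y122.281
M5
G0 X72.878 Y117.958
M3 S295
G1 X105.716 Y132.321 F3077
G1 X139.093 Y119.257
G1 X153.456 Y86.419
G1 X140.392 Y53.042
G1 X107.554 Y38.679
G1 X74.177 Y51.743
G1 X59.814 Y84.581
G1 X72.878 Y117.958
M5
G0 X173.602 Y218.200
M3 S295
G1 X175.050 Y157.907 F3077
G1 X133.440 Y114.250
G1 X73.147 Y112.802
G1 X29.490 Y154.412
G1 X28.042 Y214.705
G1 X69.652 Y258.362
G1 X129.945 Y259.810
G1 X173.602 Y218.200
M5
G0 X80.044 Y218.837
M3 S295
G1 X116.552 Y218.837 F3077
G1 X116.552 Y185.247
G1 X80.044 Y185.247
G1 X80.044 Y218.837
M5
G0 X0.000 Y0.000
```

<svg xmlns="http://www.w3.org/2000/svg" width="341.452mm" height="276.762mm" viewBox="0 0 341.452 276.762">
  <polygon points="34.071,134.790 173.873,134.790 173.873,234.817 34.071,234.817" fill="none" stroke="#ff8800"/>
  <polyline points="329.043,128.026 292.646,160.053 259.546,189.425 229.743,216.142 203.236,240.204" fill="none" stroke="#000000"/>
  <polyline points="265.060,62.258 241.242,92.904 210.393,118.489 172.512,139.015 127.599,154.481" fill="none" stroke="#ff8800"/>
  <polygon points="72.878,158.804 105.716,144.441 139.093,157.505 153.456,190.343 140.392,223.720 107.554,238.083 74.177,225.019 59.814,192.181" fill="none" stroke="#000000"/>
  <polygon points="173.602,58.562 175.050,118.855 133.440,162.512 73.147,163.960 29.490,122.350 28.042,62.057 69.652,18.400 129.945,16.952" fill="none" stroke="#000000"/>
  <polygon points="80.044,57.925 116.552,57.925 116.552,91.515 80.044,91.515" fill="none" stroke="#000000"/>
</svg>

Machine Y-up, SVG Y-down with viewBox height 276.762, so y_svg = 276.762 − y_machine; X carries over.

Run 1: power S863 maps to stroke `#ff8800` (cut). The run returns to its start, so emit a `<polygon>` with points (Y-flipped): 34.071,134.790 173.873,134.790 173.873,234.817 34.071,234.817.

Run 2: S295 ⇒ engrave layer `#000000`. The run is open, so emit a `<polyline>` with points (Y-flipped): 329.043,128.026 292.646,160.053 259.546,189.425 229.743,216.142 203.236,240.204.

Run 3: the run's S863 means `#ff8800` (cut). The run is open, so emit a `<polyline>` with points (Y-flipped): 265.060,62.258 241.242,92.904 210.393,118.489 172.512,139.015 127.599,154.481.

Run 4: the run's S295 means `#000000` (engrave). The run returns to its start, so emit a `<polygon>` with points (Y-flipped): 72.878,158.804 105.716,144.441 139.093,157.505 153.456,190.343 140.392,223.720 107.554,238.083 74.177,225.019 59.814,192.181.

Run 5: S295 ⇒ engrave layer `#000000`. The run returns to its start, so emit a `<polygon>` with points (Y-flipped): 173.602,58.562 175.050,118.855 133.440,162.512 73.147,163.960 29.490,122.350 28.042,62.057 69.652,18.400 129.945,16.952.

Run 6: power S295 maps to stroke `#000000` (engrave). The run returns to its start, so emit a `<polygon>` with points (Y-flipped): 80.044,57.925 116.552,57.925 116.552,91.515 80.044,91.515.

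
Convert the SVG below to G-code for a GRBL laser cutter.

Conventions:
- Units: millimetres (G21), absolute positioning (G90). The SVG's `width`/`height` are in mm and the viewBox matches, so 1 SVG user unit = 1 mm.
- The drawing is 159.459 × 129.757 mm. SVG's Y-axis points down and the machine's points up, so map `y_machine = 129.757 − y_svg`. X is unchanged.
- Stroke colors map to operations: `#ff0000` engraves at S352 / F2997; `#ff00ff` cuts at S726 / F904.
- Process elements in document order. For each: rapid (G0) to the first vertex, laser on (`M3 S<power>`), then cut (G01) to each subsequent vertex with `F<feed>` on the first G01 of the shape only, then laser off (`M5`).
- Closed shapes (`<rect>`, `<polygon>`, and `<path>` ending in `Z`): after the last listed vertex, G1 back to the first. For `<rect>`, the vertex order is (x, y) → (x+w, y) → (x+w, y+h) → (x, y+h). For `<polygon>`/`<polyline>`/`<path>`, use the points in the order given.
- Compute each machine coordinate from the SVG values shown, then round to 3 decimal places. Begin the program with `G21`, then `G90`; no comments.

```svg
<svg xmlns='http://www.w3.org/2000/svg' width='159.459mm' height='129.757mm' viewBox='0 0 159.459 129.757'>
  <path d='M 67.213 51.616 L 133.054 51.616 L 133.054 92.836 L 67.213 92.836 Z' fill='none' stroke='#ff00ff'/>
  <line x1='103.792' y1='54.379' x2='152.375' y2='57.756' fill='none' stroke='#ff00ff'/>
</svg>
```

G21
G90
G0 X67.213 Y78.141
M3 S726
G01 X133.054 Y78.141 F904
G01 X133.054 Y36.921
G01 X67.213 Y36.921
G01 X67.213 Y78.141
M5
G0 X103.792 Y75.378
M3 S726
G01 X152.375 Y72.001 F904
M5

viewBox `0 0 159.459 129.757` with mm width/height → 1 unit = 1 mm. Flip: y_m = 129.757 − y_svg.

**Shape 1** — `<path>` rectangle, stroke `#ff00ff` → cut (S726, F904). Machine vertices: (67.213,78.141) → (133.054,78.141) → (133.054,36.921) → (67.213,36.921) → (67.213,78.141). Closed: final G1 returns to the first vertex.

**Shape 2** — `<line>` line segment, stroke `#ff00ff` → cut (S726, F904). Machine vertices: (103.792,75.378) → (152.375,72.001). Open path.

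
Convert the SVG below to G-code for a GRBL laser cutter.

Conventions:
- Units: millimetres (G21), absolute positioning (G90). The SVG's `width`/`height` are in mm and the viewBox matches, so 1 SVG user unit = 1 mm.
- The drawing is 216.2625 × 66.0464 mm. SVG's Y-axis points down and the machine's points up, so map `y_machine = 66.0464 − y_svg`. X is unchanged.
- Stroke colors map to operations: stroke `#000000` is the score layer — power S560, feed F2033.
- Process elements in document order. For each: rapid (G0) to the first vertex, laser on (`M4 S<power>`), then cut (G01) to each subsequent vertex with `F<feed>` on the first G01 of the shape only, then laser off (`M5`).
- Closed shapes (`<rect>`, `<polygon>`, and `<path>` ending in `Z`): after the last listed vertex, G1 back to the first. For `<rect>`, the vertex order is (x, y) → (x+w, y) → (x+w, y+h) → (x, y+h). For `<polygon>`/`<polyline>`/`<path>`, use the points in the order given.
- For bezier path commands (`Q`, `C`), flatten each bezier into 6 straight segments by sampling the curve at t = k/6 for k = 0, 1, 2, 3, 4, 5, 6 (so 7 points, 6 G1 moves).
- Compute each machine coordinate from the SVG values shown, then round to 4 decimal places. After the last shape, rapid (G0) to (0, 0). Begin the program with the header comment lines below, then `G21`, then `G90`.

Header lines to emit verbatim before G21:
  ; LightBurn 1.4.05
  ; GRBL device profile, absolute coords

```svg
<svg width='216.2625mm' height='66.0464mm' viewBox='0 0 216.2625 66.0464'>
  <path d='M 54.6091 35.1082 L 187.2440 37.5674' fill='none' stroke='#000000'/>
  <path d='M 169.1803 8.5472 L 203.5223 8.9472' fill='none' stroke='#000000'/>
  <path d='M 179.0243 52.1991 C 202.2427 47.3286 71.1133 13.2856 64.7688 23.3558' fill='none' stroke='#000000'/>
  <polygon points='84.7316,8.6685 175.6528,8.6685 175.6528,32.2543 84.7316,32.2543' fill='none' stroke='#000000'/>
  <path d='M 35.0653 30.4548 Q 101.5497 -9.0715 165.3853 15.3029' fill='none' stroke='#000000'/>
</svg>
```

; LightBurn 1.4.05
; GRBL device profile, absolute coords
G21
G90
G0 X54.6091 Y30.9382
M4 S560
G01 X187.2440 Y28.4790 F2033
M5
G0 X169.1803 Y57.4992
M4 S560
G01 X203.5223 Y57.0992 F2033
M5
G0 X179.0243 Y13.8473
M4 S560
G01 X179.0635 Y18.3743 F2033
G01 X161.1317 Y25.7277
G01 X132.9826 Y33.8717
G01 X102.3700 Y40.7707
G01 X77.0475 Y44.3889
G01 X64.7688 Y42.6906
M5
G0 X84.7316 Y57.3779
M4 S560
G01 X175.6528 Y57.3779 F2033
G01 X175.6528 Y33.7921
G01 X84.7316 Y33.7921
G01 X84.7316 Y57.3779
M5
G0 X35.0653 Y35.5916
M4 S560
G01 X57.1532 Y46.9920 F2033
G01 X79.0939 Y54.8424
G01 X100.8875 Y59.1427
G01 X122.5339 Y59.8930
G01 X144.0332 Y57.0933
G01 X165.3853 Y50.7435
M5
G0 X0.0000 Y0.0000

Since the viewBox matches the mm dimensions, user units are millimetres directly. The only transform is the Y-flip y_m = 66.0464 − y_svg.

Shape 1 is a line segment drawn with `<path>`. Its stroke #000000 means score at S560, F2033. After flipping Y the toolpath is (54.6091,30.9382) → (187.2440,28.4790).

Shape 2 is a line segment drawn with `<path>`. Its stroke #000000 means score at S560, F2033. After flipping Y the toolpath is (169.1803,57.4992) → (203.5223,57.0992).

Shape 3 is a cubic bezier drawn with `<path>`. Its stroke #000000 means score at S560, F2033. After flipping Y the toolpath is (179.0243,13.8473) → (179.0635,18.3743) → (161.1317,25.7277) → (132.9826,33.8717) → (102.3700,40.7707) → (77.0475,44.3889) → (64.7688,42.6906).

Shape 4 is a rectangle drawn with `<polygon>`. Its stroke #000000 means score at S560, F2033. After flipping Y the toolpath is (84.7316,57.3779) → (175.6528,57.3779) → (175.6528,33.7921) → (84.7316,33.7921) → (84.7316,57.3779), returning to the start.

Shape 5 is a quadratic bezier drawn with `<path>`. Its stroke #000000 means score at S560, F2033. After flipping Y the toolpath is (35.0653,35.5916) → (57.1532,46.9920) → (79.0939,54.8424) → (100.8875,59.1427) → (122.5339,59.8930) → (144.0332,57.0933) → (165.3853,50.7435).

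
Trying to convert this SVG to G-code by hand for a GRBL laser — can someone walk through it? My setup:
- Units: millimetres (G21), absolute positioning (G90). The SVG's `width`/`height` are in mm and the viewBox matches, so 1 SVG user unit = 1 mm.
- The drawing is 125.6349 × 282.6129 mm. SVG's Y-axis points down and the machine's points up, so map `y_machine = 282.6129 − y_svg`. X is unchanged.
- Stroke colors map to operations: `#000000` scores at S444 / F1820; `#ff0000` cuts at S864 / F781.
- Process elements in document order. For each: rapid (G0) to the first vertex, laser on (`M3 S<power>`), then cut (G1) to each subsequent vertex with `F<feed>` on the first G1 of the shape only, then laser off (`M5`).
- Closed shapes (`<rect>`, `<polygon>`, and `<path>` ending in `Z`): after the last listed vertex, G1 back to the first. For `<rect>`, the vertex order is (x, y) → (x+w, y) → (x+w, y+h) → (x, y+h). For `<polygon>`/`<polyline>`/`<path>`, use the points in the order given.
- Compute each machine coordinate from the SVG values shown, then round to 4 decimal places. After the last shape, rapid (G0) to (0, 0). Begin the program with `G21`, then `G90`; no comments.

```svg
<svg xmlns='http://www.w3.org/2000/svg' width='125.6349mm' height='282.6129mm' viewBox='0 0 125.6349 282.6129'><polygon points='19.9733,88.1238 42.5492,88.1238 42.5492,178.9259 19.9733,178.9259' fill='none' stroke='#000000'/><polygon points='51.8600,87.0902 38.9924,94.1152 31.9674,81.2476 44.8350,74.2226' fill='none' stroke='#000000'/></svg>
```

Since the viewBox matches the mm dimensions, user units are millimetres directly. The only transform is the Y-flip y_m = 282.6129 − y_svg.

Shape 1 is a rectangle drawn with `<polygon>`. Its stroke #000000 means score at S444, F1820. After flipping Y the toolpath is (19.9733,194.4891) → (42.5492,194.4891) → (42.5492,103.6870) → (19.9733,103.6870) → (19.9733,194.4891), returning to the start.

Shape 2 is a regular polygon drawn with `<polygon>`. Its stroke #000000 means score at S444, F1820. After flipping Y the toolpath is (51.8600,195.5227) → (38.9924,188.4977) → (31.9674,201.3653) → (44.8350,208.3903) → (51.8600,195.5227), returning to the start.

G21
G90
G0 X19.9733 Y194.4891
M3 S444
G1 X42.5492 Y194.4891 F1820
G1 X42.5492 Y103.6870
G1 X19.9733 Y103.6870
G1 X19.9733 Y194.4891
M5
G0 X51.8600 Y195.5227
M3 S444
G1 X38.9924 Y188.4977 F1820
G1 X31.9674 Y201.3653
G1 X44.8350 Y208.3903
G1 X51.8600 Y195.5227
M5
G0 X0.0000 Y0.0000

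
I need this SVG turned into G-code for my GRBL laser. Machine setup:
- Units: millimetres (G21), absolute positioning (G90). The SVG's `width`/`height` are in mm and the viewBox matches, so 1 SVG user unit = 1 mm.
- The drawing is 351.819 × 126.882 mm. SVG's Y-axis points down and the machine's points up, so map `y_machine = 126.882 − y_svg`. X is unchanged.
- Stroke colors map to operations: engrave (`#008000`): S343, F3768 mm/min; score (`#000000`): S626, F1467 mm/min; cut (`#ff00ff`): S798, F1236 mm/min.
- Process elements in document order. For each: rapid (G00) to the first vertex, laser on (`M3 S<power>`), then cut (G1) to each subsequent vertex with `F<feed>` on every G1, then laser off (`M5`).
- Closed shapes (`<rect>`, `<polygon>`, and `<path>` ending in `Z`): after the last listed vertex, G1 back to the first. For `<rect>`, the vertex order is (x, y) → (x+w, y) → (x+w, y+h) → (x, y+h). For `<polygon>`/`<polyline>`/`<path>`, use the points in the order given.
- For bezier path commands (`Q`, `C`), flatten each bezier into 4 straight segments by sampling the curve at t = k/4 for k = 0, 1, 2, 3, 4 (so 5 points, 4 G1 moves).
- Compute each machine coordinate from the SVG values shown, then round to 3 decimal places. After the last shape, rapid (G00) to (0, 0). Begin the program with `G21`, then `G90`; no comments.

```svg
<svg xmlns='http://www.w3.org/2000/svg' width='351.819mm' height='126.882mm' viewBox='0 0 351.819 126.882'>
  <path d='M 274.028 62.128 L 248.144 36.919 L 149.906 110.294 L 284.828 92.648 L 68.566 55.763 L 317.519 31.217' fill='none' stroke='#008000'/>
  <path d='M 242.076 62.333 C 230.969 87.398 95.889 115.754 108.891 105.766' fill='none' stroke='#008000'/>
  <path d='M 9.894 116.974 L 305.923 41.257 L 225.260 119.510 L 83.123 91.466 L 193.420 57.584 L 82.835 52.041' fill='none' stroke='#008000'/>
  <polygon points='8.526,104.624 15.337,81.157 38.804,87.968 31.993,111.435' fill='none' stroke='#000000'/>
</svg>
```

viewBox `0 0 351.819 126.882` with mm width/height → 1 unit = 1 mm. Flip: y_m = 126.882 − y_svg.

**Shape 1** — `<path>` open polyline, stroke `#008000` → engrave (S343, F3768). Machine vertices: (274.028,64.754) → (248.144,89.963) → (149.906,16.588) → (284.828,34.234) → (68.566,71.119) → (317.519,95.665). Open path.

**Shape 2** — `<path>` cubic bezier, stroke `#008000` → engrave (S343, F3768). Control points (SVG): P0=(242.076,62.333), P1=(230.969,87.398), P2=(95.889,115.754), P3=(108.891,105.766); sampled at t=k/4. Machine vertices: (242.076,64.549) → (214.752,45.784) → (166.443,29.688) → (122.654,20.164) → (108.891,21.116). Open path.

**Shape 3** — `<path>` open polyline, stroke `#008000` → engrave (S343, F3768). Machine vertices: (9.894,9.908) → (305.923,85.625) → (225.260,7.372) → (83.123,35.416) → (193.420,69.298) → (82.835,74.841). Open path.

**Shape 4** — `<polygon>` regular polygon, stroke `#000000` → score (S626, F1467). Machine vertices: (8.526,22.258) → (15.337,45.725) → (38.804,38.914) → (31.993,15.447) → (8.526,22.258). Closed: final G1 returns to the first vertex.

G21
G90
G00 X274.028 Y64.754
M3 S343
G1 X248.144 Y89.963 F3768
G1 X149.906 Y16.588 F3768
G1 X284.828 Y34.234 F3768
G1 X68.566 Y71.119 F3768
G1 X317.519 Y95.665 F3768
M5
G00 X242.076 Y64.549
M3 S343
G1 X214.752 Y45.784 F3768
G1 X166.443 Y29.688 F3768
G1 X122.654 Y20.164 F3768
G1 X108.891 Y21.116 F3768
M5
G00 X9.894 Y9.908
M3 S343
G1 X305.923 Y85.625 F3768
G1 X225.260 Y7.372 F3768
G1 X83.123 Y35.416 F3768
G1 X193.420 Y69.298 F3768
G1 X82.835 Y74.841 F3768
M5
G00 X8.526 Y22.258
M3 S626
G1 X15.337 Y45.725 F1467
G1 X38.804 Y38.914 F1467
G1 X31.993 Y15.447 F1467
G1 X8.526 Y22.258 F1467
M5
G00 X0.000 Y0.000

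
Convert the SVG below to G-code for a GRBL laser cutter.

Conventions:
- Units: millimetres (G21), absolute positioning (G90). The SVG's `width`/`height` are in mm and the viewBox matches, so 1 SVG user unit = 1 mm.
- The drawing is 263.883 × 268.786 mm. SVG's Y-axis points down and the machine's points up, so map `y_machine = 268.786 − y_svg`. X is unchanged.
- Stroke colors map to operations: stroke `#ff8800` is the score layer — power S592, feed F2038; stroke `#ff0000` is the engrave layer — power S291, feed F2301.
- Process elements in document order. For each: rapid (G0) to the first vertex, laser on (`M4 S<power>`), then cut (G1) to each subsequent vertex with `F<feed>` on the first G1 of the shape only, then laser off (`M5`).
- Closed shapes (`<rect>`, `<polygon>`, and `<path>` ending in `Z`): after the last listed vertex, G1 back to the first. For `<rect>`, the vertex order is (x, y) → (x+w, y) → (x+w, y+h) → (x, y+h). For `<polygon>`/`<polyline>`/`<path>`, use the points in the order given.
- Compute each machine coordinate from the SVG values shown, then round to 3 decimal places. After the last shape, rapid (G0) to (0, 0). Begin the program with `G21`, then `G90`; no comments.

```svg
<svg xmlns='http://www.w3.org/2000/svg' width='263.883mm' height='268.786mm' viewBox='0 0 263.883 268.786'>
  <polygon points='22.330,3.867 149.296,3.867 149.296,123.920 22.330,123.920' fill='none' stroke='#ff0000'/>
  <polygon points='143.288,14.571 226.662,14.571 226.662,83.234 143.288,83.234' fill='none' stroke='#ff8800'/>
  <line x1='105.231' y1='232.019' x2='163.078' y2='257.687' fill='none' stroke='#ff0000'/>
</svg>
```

1 u = 1 mm; y_m = 268.786 − y.

[1] `<polygon>` rectangle, #ff0000→engrave S291 F2301: (22.330,264.919) → (149.296,264.919) → (149.296,144.866) → (22.330,144.866) → (22.330,264.919) (closed)

[2] `<polygon>` rectangle, #ff8800→score S592 F2038: (143.288,254.215) → (226.662,254.215) → (226.662,185.552) → (143.288,185.552) → (143.288,254.215) (closed)

[3] `<line>` line segment, #ff0000→engrave S291 F2301: (105.231,36.767) → (163.078,11.099)

G21
G90
G0 X22.330 Y264.919
M4 S291
G1 X149.296 Y264.919 F2301
G1 X149.296 Y144.866
G1 X22.330 Y144.866
G1 X22.330 Y264.919
M5
G0 X143.288 Y254.215
M4 S592
G1 X226.662 Y254.215 F2038
G1 X226.662 Y185.552
G1 X143.288 Y185.552
G1 X143.288 Y254.215
M5
G0 X105.231 Y36.767
M4 S291
G1 X163.078 Y11.099 F2301
M5
G0 X0.000 Y0.000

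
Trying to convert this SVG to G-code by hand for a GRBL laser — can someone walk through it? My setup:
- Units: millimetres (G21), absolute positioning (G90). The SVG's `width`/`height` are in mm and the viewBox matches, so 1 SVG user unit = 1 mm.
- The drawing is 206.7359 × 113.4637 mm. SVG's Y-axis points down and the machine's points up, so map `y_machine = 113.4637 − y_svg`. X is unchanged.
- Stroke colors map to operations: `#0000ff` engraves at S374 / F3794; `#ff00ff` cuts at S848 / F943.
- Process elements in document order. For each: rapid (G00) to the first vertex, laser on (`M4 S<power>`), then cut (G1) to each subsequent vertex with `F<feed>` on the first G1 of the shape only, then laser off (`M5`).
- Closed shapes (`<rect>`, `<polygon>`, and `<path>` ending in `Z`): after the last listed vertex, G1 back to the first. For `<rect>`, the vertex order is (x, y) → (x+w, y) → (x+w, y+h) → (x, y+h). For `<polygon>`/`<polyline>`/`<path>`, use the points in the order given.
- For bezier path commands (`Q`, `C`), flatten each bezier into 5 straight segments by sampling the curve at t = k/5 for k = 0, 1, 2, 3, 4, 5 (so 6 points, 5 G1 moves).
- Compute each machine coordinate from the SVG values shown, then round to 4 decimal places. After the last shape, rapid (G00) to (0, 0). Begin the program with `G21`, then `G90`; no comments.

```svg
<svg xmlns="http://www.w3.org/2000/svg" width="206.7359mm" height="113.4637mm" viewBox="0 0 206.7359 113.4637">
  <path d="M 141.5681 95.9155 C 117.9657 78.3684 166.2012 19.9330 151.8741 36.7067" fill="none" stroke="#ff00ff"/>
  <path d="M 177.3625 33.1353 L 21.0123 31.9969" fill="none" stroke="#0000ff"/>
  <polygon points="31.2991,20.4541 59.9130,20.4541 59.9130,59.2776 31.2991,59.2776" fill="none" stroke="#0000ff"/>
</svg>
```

1 u = 1 mm; y_m = 113.4637 − y.

[1] `<path>` cubic bezier, #ff00ff→cut S848 F943: (141.5681,17.5482) → (134.9520,32.0543) → (139.1258,50.8009) → (147.6382,68.2153) → (154.0381,78.7249) → (151.8741,76.7570)

[2] `<path>` line segment, #0000ff→engrave S374 F3794: (177.3625,80.3284) → (21.0123,81.4668)

[3] `<polygon>` rectangle, #0000ff→engrave S374 F3794: (31.2991,93.0096) → (59.9130,93.0096) → (59.9130,54.1861) → (31.2991,54.1861) → (31.2991,93.0096) (closed)

G21
G90
G00 X141.5681 Y17.5482
M4 S848
G1 X134.9520 Y32.0543 F943
G1 X139.1258 Y50.8009
G1 X147.6382 Y68.2153
G1 X154.0381 Y78.7249
G1 X151.8741 Y76.7570
M5
G00 X177.3625 Y80.3284
M4 S374
G1 X21.0123 Y81.4668 F3794
M5
G00 X31.2991 Y93.0096
M4 S374
G1 X59.9130 Y93.0096 F3794
G1 X59.9130 Y54.1861
G1 X31.2991 Y54.1861
G1 X31.2991 Y93.0096
M5
G00 X0.0000 Y0.0000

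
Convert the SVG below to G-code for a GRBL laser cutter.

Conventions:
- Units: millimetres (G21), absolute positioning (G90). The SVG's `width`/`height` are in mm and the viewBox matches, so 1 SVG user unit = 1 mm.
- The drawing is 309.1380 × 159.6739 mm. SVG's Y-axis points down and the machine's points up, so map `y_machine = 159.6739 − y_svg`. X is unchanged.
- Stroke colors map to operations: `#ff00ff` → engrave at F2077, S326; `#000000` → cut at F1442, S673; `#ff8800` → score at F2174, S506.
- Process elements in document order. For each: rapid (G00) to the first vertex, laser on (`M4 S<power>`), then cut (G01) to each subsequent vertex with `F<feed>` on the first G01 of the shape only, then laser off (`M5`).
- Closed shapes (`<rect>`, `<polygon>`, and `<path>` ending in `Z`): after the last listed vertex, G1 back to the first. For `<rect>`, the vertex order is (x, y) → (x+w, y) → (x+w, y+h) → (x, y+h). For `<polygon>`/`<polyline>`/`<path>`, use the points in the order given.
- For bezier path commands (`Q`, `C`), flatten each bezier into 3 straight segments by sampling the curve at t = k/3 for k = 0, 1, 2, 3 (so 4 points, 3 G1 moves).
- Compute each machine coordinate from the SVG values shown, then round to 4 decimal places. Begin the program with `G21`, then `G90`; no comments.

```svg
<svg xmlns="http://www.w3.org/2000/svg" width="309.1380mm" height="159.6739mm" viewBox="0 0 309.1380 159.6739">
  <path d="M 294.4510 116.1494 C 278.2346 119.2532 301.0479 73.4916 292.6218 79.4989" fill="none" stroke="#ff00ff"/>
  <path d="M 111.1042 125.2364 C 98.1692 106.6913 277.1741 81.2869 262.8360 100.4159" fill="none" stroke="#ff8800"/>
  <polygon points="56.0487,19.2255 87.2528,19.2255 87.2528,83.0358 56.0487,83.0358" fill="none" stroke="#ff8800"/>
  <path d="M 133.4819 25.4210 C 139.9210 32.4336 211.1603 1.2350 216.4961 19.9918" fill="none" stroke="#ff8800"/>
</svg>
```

Since the viewBox matches the mm dimensions, user units are millimetres directly. The only transform is the Y-flip y_m = 159.6739 − y_svg.

Shape 1 is a cubic bezier drawn with `<path>`. Its stroke #ff00ff means engrave at S326, F2077. After flipping Y the toolpath is (294.4510,43.5245) → (288.6419,52.9820) → (293.2373,72.6532) → (292.6218,80.1750).

Shape 2 is a cubic bezier drawn with `<path>`. Its stroke #ff8800 means score at S506, F2174. After flipping Y the toolpath is (111.1042,34.4375) → (147.8794,53.3656) → (226.9962,65.4460) → (262.8360,59.2580).

Shape 3 is a rectangle drawn with `<polygon>`. Its stroke #ff8800 means score at S506, F2174. After flipping Y the toolpath is (56.0487,140.4484) → (87.2528,140.4484) → (87.2528,76.6381) → (56.0487,76.6381) → (56.0487,140.4484), returning to the start.

Shape 4 is a cubic bezier drawn with `<path>`. Its stroke #ff8800 means score at S506, F2174. After flipping Y the toolpath is (133.4819,134.2529) → (156.6802,136.7119) → (194.0333,145.0525) → (216.4961,139.6821).

G21
G90
G00 X294.4510 Y43.5245
M4 S326
G01 X288.6419 Y52.9820 F2077
G01 X293.2373 Y72.6532
G01 X292.6218 Y80.1750
M5
G00 X111.1042 Y34.4375
M4 S506
G01 X147.8794 Y53.3656 F2174
G01 X226.9962 Y65.4460
G01 X262.8360 Y59.2580
M5
G00 X56.0487 Y140.4484
M4 S506
G01 X87.2528 Y140.4484 F2174
G01 X87.2528 Y76.6381
G01 X56.0487 Y76.6381
G01 X56.0487 Y140.4484
M5
G00 X133.4819 Y134.2529
M4 S506
G01 X156.6802 Y136.7119 F2174
G01 X194.0333 Y145.0525
G01 X216.4961 Y139.6821
M5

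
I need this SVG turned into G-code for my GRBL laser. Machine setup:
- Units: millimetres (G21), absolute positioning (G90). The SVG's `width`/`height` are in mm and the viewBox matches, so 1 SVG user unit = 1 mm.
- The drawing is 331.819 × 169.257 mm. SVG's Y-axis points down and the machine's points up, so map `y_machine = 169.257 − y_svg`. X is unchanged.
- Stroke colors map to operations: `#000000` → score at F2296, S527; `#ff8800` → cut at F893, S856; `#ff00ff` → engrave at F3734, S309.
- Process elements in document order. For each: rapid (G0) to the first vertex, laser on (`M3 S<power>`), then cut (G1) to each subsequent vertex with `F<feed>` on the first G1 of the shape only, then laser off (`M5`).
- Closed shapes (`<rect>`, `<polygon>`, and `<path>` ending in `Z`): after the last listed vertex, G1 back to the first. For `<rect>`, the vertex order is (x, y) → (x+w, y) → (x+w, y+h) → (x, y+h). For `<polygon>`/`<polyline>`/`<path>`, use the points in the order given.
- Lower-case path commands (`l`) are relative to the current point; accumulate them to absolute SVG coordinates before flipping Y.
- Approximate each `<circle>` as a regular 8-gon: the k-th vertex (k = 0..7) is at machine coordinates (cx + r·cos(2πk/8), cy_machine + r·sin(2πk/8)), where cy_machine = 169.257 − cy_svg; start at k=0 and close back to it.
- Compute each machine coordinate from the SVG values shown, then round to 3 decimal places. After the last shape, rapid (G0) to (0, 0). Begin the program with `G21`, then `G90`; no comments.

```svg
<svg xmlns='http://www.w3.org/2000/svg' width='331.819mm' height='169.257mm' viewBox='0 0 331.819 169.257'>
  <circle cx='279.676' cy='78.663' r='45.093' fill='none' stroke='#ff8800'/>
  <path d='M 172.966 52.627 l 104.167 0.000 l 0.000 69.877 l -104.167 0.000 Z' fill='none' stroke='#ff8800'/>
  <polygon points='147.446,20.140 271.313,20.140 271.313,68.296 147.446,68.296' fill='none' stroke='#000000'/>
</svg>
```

1 u = 1 mm; y_m = 169.257 − y.

[1] `<circle>` circle, #ff8800→cut S856 F893: (324.769,90.594) → (311.562,122.480) → (279.676,135.687) → (247.790,122.480) → (234.583,90.594) → (247.790,58.708) → (279.676,45.501) → (311.562,58.708) → (324.769,90.594) (closed)

[2] `<path>` rectangle, #ff8800→cut S856 F893: (172.966,116.630) → (277.133,116.630) → (277.133,46.753) → (172.966,46.753) → (172.966,116.630) (closed)

[3] `<polygon>` rectangle, #000000→score S527 F2296: (147.446,149.117) → (271.313,149.117) → (271.313,100.961) → (147.446,100.961) → (147.446,149.117) (closed)

G21
G90
G0 X324.769 Y90.594
M3 S856
G1 X311.562 Y122.480 F893
G1 X279.676 Y135.687
G1 X247.790 Y122.480
G1 X234.583 Y90.594
G1 X247.790 Y58.708
G1 X279.676 Y45.501
G1 X311.562 Y58.708
G1 X324.769 Y90.594
M5
G0 X172.966 Y116.630
M3 S856
G1 X277.133 Y116.630 F893
G1 X277.133 Y46.753
G1 X172.966 Y46.753
G1 X172.966 Y116.630
M5
G0 X147.446 Y149.117
M3 S527
G1 X271.313 Y149.117 F2296
G1 X271.313 Y100.961
G1 X147.446 Y100.961
G1 X147.446 Y149.117
M5
G0 X0.000 Y0.000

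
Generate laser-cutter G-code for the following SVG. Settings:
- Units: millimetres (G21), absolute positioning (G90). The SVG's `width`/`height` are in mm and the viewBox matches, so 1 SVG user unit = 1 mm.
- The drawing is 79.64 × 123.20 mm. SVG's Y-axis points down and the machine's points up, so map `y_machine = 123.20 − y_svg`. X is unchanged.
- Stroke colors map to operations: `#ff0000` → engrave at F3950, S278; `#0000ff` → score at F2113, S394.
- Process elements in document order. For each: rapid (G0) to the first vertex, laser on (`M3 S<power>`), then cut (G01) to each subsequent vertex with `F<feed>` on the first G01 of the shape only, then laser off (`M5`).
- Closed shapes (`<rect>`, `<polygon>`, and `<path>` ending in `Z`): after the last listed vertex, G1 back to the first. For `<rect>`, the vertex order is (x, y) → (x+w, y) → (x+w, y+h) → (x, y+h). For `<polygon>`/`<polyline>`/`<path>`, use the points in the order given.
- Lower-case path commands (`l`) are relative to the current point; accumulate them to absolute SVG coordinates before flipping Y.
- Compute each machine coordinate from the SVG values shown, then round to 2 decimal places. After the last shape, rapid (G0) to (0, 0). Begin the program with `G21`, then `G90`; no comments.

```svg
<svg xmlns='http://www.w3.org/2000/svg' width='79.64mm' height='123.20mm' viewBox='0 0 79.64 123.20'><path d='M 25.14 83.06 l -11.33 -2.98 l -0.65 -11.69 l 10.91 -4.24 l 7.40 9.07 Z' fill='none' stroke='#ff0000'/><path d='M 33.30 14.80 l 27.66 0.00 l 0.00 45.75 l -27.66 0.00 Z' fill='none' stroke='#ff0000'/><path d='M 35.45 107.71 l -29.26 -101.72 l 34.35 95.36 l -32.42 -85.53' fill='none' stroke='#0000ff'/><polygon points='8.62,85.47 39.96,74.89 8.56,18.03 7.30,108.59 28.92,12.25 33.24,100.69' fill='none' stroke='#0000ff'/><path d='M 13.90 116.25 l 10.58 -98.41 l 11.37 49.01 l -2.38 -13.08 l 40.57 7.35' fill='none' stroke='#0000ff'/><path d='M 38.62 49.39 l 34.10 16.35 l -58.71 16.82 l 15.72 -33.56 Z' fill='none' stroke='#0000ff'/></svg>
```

1 u = 1 mm; y_m = 123.20 − y.

[1] `<path>` regular polygon, #ff0000→engrave S278 F3950: (25.14,40.14) → (13.81,43.12) → (13.16,54.81) → (24.07,59.05) → (31.47,49.98) → (25.14,40.14) (closed)

[2] `<path>` rectangle, #ff0000→engrave S278 F3950: (33.30,108.40) → (60.96,108.40) → (60.96,62.65) → (33.30,62.65) → (33.30,108.40) (closed)

[3] `<path>` open polyline, #0000ff→score S394 F2113: (35.45,15.49) → (6.19,117.21) → (40.54,21.85) → (8.12,107.38)

[4] `<polygon>` closed polygon, #0000ff→score S394 F2113: (8.62,37.73) → (39.96,48.31) → (8.56,105.17) → (7.30,14.61) → (28.92,110.95) → (33.24,22.51) → (8.62,37.73) (closed)

[5] `<path>` open polyline, #0000ff→score S394 F2113: (13.90,6.95) → (24.48,105.36) → (35.85,56.35) → (33.47,69.43) → (74.04,62.08)

[6] `<path>` closed polygon, #0000ff→score S394 F2113: (38.62,73.81) → (72.72,57.46) → (14.01,40.64) → (29.73,74.20) → (38.62,73.81) (closed)

G21
G90
G0 X25.14 Y40.14
M3 S278
G01 X13.81 Y43.12 F3950
G01 X13.16 Y54.81
G01 X24.07 Y59.05
G01 X31.47 Y49.98
G01 X25.14 Y40.14
M5
G0 X33.30 Y108.40
M3 S278
G01 X60.96 Y108.40 F3950
G01 X60.96 Y62.65
G01 X33.30 Y62.65
G01 X33.30 Y108.40
M5
G0 X35.45 Y15.49
M3 S394
G01 X6.19 Y117.21 F2113
G01 X40.54 Y21.85
G01 X8.12 Y107.38
M5
G0 X8.62 Y37.73
M3 S394
G01 X39.96 Y48.31 F2113
G01 X8.56 Y105.17
G01 X7.30 Y14.61
G01 X28.92 Y110.95
G01 X33.24 Y22.51
G01 X8.62 Y37.73
M5
G0 X13.90 Y6.95
M3 S394
G01 X24.48 Y105.36 F2113
G01 X35.85 Y56.35
G01 X33.47 Y69.43
G01 X74.04 Y62.08
M5
G0 X38.62 Y73.81
M3 S394
G01 X72.72 Y57.46 F2113
G01 X14.01 Y40.64
G01 X29.73 Y74.20
G01 X38.62 Y73.81
M5
G0 X0.00 Y0.00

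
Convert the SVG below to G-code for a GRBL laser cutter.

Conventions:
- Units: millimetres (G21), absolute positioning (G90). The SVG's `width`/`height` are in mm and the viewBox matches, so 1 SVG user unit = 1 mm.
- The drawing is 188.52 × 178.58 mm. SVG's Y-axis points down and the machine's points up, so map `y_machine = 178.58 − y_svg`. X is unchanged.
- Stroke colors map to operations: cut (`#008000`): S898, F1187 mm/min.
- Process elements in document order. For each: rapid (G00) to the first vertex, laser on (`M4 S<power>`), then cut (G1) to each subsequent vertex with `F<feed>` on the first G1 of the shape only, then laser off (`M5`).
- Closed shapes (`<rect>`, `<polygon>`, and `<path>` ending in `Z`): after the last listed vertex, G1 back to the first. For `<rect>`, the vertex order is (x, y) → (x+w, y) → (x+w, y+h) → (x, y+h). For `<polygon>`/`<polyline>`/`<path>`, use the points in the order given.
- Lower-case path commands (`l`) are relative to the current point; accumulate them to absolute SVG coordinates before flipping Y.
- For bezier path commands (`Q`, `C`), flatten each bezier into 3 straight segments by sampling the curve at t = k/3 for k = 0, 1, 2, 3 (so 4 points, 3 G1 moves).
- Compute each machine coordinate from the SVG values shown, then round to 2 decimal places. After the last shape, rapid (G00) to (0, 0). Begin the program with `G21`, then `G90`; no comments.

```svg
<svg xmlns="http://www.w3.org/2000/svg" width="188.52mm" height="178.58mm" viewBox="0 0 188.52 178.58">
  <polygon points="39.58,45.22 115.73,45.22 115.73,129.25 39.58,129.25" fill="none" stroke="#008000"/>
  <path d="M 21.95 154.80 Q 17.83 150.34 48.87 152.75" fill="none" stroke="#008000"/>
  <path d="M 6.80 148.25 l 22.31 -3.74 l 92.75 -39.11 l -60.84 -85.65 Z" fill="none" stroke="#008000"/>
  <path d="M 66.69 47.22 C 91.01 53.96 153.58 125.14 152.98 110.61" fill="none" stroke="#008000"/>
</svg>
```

viewBox `0 0 188.52 178.58` with mm width/height → 1 unit = 1 mm. Flip: y_m = 178.58 − y_svg.

**Shape 1** — `<polygon>` rectangle, stroke `#008000` → cut (S898, F1187). Machine vertices: (39.58,133.36) → (115.73,133.36) → (115.73,49.33) → (39.58,49.33) → (39.58,133.36). Closed: final G1 returns to the first vertex.

**Shape 2** — `<path>` quadratic bezier, stroke `#008000` → cut (S898, F1187). Control points (SVG): P0=(21.95,154.80), P1=(17.83,150.34), P2=(48.87,152.75); sampled at t=k/3. Machine vertices: (21.95,23.78) → (23.11,25.99) → (32.08,26.67) → (48.87,25.83). Open path.

**Shape 3** — `<path>` closed polygon, stroke `#008000` → cut (S898, F1187). Machine vertices: (6.80,30.33) → (29.11,34.07) → (121.86,73.18) → (61.02,158.83) → (6.80,30.33). Closed: final G1 returns to the first vertex.

**Shape 4** — `<path>` cubic bezier, stroke `#008000` → cut (S898, F1187). Control points (SVG): P0=(66.69,47.22), P1=(91.01,53.96), P2=(153.58,125.14), P3=(152.98,110.61); sampled at t=k/3. Machine vertices: (66.69,131.36) → (100.00,108.70) → (136.28,76.45) → (152.98,67.97). Open path.

G21
G90
G00 X39.58 Y133.36
M4 S898
G1 X115.73 Y133.36 F1187
G1 X115.73 Y49.33
G1 X39.58 Y49.33
G1 X39.58 Y133.36
M5
G00 X21.95 Y23.78
M4 S898
G1 X23.11 Y25.99 F1187
G1 X32.08 Y26.67
G1 X48.87 Y25.83
M5
G00 X6.80 Y30.33
M4 S898
G1 X29.11 Y34.07 F1187
G1 X121.86 Y73.18
G1 X61.02 Y158.83
G1 X6.80 Y30.33
M5
G00 X66.69 Y131.36
M4 S898
G1 X100.00 Y108.70 F1187
G1 X136.28 Y76.45
G1 X152.98 Y67.97
M5
G00 X0.00 Y0.00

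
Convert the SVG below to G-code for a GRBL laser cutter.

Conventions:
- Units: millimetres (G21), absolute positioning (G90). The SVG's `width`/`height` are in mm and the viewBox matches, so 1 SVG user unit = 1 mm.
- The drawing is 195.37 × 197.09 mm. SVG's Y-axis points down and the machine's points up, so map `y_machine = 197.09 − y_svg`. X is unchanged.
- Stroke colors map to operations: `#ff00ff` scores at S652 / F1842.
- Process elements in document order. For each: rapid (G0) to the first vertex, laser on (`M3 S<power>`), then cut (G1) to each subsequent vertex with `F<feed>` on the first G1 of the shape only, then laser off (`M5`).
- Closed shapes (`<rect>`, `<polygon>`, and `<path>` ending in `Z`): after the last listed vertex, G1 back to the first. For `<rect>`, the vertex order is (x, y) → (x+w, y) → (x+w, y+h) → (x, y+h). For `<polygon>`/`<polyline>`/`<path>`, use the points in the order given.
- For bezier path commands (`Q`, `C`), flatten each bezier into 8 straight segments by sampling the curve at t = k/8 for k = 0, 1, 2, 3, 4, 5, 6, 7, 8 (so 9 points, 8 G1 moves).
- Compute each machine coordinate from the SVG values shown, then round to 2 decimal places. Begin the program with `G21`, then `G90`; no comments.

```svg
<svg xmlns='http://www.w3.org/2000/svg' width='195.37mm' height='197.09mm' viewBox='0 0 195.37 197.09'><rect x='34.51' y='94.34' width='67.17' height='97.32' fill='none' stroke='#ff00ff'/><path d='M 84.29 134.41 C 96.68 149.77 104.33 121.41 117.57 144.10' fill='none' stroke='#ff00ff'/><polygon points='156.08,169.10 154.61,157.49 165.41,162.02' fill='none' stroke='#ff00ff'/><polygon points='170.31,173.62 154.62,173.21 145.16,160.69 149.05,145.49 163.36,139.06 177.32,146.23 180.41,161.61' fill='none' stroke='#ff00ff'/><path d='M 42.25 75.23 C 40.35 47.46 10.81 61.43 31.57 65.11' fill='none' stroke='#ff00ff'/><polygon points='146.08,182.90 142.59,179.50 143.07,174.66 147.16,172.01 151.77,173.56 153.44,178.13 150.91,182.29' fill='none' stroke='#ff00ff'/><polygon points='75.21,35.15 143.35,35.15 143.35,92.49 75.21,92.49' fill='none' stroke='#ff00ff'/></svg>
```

1 u = 1 mm; y_m = 197.09 − y.

[1] `<rect>` rectangle, #ff00ff→score S652 F1842: (34.51,102.75) → (101.68,102.75) → (101.68,5.43) → (34.51,5.43) → (34.51,102.75) (closed)

[2] `<path>` cubic bezier, #ff00ff→score S652 F1842: (84.29,62.68) → (88.73,58.78) → (92.86,57.88) → (96.77,58.85) → (100.61,60.58) → (104.49,61.98) → (108.53,61.92) → (112.85,59.29) → (117.57,52.99)

[3] `<polygon>` regular polygon, #ff00ff→score S652 F1842: (156.08,27.99) → (154.61,39.60) → (165.41,35.07) → (156.08,27.99) (closed)

[4] `<polygon>` regular polygon, #ff00ff→score S652 F1842: (170.31,23.47) → (154.62,23.88) → (145.16,36.40) → (149.05,51.60) → (163.36,58.03) → (177.32,50.86) → (180.41,35.48) → (170.31,23.47) (closed)

[5] `<path>` cubic bezier, #ff00ff→score S652 F1842: (42.25,121.86) → (40.39,130.42) → (36.86,135.67) → (32.56,138.24) → (28.41,138.71) → (25.33,137.72) → (24.21,135.86) → (25.99,133.74) → (31.57,131.98)

[6] `<polygon>` regular polygon, #ff00ff→score S652 F1842: (146.08,14.19) → (142.59,17.59) → (143.07,22.43) → (147.16,25.08) → (151.77,23.53) → (153.44,18.96) → (150.91,14.80) → (146.08,14.19) (closed)

[7] `<polygon>` rectangle, #ff00ff→score S652 F1842: (75.21,161.94) → (143.35,161.94) → (143.35,104.60) → (75.21,104.60) → (75.21,161.94) (closed)

G21
G90
G0 X34.51 Y102.75
M3 S652
G1 X101.68 Y102.75 F1842
G1 X101.68 Y5.43
G1 X34.51 Y5.43
G1 X34.51 Y102.75
M5
G0 X84.29 Y62.68
M3 S652
G1 X88.73 Y58.78 F1842
G1 X92.86 Y57.88
G1 X96.77 Y58.85
G1 X100.61 Y60.58
G1 X104.49 Y61.98
G1 X108.53 Y61.92
G1 X112.85 Y59.29
G1 X117.57 Y52.99
M5
G0 X156.08 Y27.99
M3 S652
G1 X154.61 Y39.60 F1842
G1 X165.41 Y35.07
G1 X156.08 Y27.99
M5
G0 X170.31 Y23.47
M3 S652
G1 X154.62 Y23.88 F1842
G1 X145.16 Y36.40
G1 X149.05 Y51.60
G1 X163.36 Y58.03
G1 X177.32 Y50.86
G1 X180.41 Y35.48
G1 X170.31 Y23.47
M5
G0 X42.25 Y121.86
M3 S652
G1 X40.39 Y130.42 F1842
G1 X36.86 Y135.67
G1 X32.56 Y138.24
G1 X28.41 Y138.71
G1 X25.33 Y137.72
G1 X24.21 Y135.86
G1 X25.99 Y133.74
G1 X31.57 Y131.98
M5
G0 X146.08 Y14.19
M3 S652
G1 X142.59 Y17.59 F1842
G1 X143.07 Y22.43
G1 X147.16 Y25.08
G1 X151.77 Y23.53
G1 X153.44 Y18.96
G1 X150.91 Y14.80
G1 X146.08 Y14.19
M5
G0 X75.21 Y161.94
M3 S652
G1 X143.35 Y161.94 F1842
G1 X143.35 Y104.60
G1 X75.21 Y104.60
G1 X75.21 Y161.94
M5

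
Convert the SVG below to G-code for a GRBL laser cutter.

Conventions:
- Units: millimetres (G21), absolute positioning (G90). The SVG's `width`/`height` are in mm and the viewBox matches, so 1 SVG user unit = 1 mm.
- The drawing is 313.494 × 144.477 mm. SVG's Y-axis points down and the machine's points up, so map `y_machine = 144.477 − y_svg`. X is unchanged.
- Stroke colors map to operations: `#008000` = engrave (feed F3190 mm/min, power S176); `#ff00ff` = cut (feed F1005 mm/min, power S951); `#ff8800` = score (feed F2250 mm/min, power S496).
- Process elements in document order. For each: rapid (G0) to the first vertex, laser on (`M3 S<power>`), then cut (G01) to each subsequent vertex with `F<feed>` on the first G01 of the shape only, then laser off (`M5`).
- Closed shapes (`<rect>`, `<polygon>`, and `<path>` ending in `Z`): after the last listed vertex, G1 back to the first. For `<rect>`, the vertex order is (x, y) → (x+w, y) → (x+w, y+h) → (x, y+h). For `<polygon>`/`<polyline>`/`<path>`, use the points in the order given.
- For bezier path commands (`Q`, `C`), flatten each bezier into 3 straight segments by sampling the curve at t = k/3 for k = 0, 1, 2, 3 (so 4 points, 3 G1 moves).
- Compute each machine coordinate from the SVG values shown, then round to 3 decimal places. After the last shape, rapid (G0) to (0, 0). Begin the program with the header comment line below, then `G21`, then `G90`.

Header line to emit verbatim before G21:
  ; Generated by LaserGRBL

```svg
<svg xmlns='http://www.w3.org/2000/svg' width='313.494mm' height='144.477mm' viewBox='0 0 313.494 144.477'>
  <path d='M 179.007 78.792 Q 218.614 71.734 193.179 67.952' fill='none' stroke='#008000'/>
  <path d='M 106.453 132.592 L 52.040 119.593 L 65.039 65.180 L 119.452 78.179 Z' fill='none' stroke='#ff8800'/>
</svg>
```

; Generated by LaserGRBL
G21
G90
G0 X179.007 Y65.685
M3 S176
G01 X198.185 Y70.026 F3190
G01 X202.909 Y73.640
G01 X193.179 Y76.525
M5
G0 X106.453 Y11.885
M3 S496
G01 X52.040 Y24.884 F2250
G01 X65.039 Y79.297
G01 X119.452 Y66.298
G01 X106.453 Y11.885
M5
G0 X0.000 Y0.000

Since the viewBox matches the mm dimensions, user units are millimetres directly. The only transform is the Y-flip y_m = 144.477 − y_svg.

Shape 1 is a quadratic bezier drawn with `<path>`. Its stroke #008000 means engrave at S176, F3190. After flipping Y the toolpath is (179.007,65.685) → (198.185,70.026) → (202.909,73.640) → (193.179,76.525).

Shape 2 is a regular polygon drawn with `<path>`. Its stroke #ff8800 means score at S496, F2250. After flipping Y the toolpath is (106.453,11.885) → (52.040,24.884) → (65.039,79.297) → (119.452,66.298) → (106.453,11.885), returning to the start.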